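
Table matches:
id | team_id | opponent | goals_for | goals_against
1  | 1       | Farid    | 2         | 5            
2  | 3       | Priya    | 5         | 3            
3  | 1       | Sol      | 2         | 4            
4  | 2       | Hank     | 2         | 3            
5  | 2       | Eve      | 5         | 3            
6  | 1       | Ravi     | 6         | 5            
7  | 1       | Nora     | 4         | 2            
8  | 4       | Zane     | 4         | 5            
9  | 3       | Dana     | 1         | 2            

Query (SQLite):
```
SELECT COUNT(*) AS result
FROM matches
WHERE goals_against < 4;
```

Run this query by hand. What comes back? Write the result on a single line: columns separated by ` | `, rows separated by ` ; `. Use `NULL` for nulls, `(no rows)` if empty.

5

Rows where goals_against < 4 → goals_for values: [5, 2, 5, 4, 1].
COUNT(*) counts rows → 5.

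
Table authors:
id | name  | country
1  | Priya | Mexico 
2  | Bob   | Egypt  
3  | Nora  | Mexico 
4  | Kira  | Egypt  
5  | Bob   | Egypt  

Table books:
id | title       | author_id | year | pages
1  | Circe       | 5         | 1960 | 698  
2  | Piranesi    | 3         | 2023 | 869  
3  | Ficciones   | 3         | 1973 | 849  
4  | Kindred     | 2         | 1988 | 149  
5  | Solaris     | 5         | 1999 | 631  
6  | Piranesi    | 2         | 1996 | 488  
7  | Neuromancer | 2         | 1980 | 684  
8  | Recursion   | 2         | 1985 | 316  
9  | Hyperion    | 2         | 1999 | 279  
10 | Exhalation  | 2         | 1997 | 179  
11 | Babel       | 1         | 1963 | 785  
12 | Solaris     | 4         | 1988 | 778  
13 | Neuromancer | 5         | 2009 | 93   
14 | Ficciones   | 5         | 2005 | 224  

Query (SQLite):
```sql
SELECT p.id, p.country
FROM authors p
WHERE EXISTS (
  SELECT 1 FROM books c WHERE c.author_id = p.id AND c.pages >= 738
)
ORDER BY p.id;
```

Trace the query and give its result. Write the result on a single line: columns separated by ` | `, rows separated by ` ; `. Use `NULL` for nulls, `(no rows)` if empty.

1 | Mexico ; 3 | Mexico ; 4 | Egypt

For each authors row, check whether any books with matching author_id has pages >= 738.
Keep rows where that is true.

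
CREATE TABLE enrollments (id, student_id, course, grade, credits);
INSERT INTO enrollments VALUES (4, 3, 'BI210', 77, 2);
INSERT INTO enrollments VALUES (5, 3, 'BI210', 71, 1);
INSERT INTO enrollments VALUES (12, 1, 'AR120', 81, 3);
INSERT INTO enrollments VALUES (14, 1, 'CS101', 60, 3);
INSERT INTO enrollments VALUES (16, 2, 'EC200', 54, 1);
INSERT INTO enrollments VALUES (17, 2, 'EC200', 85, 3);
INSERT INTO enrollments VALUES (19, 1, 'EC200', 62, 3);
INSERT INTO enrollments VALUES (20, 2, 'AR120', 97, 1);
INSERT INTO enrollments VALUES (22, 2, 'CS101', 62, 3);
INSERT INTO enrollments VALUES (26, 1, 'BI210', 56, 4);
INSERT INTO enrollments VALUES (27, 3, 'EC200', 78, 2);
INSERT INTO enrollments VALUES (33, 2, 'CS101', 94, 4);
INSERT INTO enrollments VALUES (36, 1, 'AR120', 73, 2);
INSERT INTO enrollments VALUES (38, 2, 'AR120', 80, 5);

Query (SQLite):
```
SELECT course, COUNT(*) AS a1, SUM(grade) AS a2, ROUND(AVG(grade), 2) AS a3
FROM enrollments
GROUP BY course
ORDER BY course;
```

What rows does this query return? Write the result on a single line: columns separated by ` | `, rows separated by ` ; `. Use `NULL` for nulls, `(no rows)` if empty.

AR120 | 4 | 331 | 82.75 ; BI210 | 3 | 204 | 68 ; CS101 | 3 | 216 | 72 ; EC200 | 4 | 279 | 69.75

Group enrollments by course.
Per group compute: COUNT(*), SUM(grade), ROUND(AVG(grade), 2).
  AR120: ids {12, 20, 36, 38} → COUNT(*)=4, SUM(grade)=331, ROUND(AVG(grade), 2)=82.75
  BI210: ids {4, 5, 26} → COUNT(*)=3, SUM(grade)=204, ROUND(AVG(grade), 2)=68
  CS101: ids {14, 22, 33} → COUNT(*)=3, SUM(grade)=216, ROUND(AVG(grade), 2)=72
  EC200: ids {16, 17, 19, 27} → COUNT(*)=4, SUM(grade)=279, ROUND(AVG(grade), 2)=69.75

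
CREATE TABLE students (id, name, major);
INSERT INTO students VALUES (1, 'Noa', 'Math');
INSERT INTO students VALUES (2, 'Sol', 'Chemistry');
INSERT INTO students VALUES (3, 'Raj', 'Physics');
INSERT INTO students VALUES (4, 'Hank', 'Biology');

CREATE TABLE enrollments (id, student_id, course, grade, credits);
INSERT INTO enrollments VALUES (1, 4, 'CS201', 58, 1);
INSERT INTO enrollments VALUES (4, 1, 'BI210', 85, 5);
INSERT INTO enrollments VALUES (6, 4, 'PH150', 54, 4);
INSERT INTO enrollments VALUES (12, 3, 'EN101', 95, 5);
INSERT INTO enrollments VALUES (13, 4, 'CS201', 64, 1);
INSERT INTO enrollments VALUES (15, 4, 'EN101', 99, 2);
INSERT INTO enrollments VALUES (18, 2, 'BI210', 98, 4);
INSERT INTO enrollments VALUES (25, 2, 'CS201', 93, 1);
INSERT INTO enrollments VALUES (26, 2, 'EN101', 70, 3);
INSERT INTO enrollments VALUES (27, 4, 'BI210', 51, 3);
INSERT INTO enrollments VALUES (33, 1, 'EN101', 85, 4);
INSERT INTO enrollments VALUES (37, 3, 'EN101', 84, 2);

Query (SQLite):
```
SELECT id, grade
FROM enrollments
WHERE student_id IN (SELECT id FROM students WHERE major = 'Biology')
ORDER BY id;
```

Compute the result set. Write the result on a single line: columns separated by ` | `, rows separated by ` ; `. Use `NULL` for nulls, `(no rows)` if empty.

1 | 58 ; 6 | 54 ; 13 | 64 ; 15 | 99 ; 27 | 51

Inner query: students.id where major = 'Biology'.
Outer: keep enrollments rows whose student_id is in that set.
Inner query → {4}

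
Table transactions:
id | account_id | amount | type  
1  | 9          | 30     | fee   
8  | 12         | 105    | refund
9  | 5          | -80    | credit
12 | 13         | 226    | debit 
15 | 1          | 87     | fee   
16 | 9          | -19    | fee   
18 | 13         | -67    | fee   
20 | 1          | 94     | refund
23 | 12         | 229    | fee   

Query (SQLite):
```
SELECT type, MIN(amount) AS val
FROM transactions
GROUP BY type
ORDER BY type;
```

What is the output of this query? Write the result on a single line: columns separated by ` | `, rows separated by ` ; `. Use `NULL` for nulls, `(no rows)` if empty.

Partition transactions by type; compute MIN(amount) within each group.
  credit: ids {9} → MIN(amount)=-80
  debit: ids {12} → MIN(amount)=226
  fee: ids {1, 15, 16, 18, 23} → MIN(amount)=-67
  refund: ids {8, 20} → MIN(amount)=94

credit | -80 ; debit | 226 ; fee | -67 ; refund | 94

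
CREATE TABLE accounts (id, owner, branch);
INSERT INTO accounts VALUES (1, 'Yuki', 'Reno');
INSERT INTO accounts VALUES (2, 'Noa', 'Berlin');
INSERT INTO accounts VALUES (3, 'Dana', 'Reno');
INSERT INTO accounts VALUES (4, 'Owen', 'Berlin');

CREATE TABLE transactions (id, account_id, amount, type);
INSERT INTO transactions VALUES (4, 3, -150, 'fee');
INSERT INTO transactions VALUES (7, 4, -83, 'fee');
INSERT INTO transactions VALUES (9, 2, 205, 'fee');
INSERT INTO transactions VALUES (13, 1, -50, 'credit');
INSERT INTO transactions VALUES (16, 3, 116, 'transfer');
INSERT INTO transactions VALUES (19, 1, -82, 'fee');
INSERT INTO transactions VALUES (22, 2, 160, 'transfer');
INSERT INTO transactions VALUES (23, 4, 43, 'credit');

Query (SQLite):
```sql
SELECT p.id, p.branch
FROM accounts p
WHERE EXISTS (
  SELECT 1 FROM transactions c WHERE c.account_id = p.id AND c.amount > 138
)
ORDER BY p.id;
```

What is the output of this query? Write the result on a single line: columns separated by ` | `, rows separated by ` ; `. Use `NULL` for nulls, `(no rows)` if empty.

For each accounts row, check whether any transactions with matching account_id has amount > 138.
Keep rows where that is true.

2 | Berlin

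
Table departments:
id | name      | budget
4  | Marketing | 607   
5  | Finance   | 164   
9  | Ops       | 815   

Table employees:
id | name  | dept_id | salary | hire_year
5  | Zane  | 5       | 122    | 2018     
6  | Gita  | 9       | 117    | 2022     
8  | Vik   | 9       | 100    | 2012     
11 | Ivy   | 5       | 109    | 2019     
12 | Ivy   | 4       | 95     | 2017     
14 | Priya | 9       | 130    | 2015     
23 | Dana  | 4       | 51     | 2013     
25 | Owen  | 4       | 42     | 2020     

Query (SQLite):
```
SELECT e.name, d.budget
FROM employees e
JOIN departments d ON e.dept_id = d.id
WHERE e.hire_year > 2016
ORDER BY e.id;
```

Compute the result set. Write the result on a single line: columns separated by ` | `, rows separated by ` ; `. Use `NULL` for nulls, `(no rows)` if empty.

Each employees row matches the departments row where dept_id = departments.id.
Then keep rows with e.hire_year > 2016.

Zane | 164 ; Gita | 815 ; Ivy | 164 ; Ivy | 607 ; Owen | 607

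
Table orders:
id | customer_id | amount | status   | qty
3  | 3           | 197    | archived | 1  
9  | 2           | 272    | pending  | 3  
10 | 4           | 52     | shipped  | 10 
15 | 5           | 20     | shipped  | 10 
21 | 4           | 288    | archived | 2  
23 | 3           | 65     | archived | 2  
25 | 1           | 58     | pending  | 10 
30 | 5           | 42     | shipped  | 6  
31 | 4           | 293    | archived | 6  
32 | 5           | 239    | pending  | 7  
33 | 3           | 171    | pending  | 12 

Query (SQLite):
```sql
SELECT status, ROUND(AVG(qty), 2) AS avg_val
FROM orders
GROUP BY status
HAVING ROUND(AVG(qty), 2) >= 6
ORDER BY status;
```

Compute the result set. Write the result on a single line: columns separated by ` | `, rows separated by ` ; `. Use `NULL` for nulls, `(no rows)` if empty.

Partition orders by status; compute ROUND(AVG(qty), 2) within each group.
HAVING: keep groups where ROUND(AVG(qty), 2) >= 6.
  archived: ids {3, 21, 23, 31} → ROUND(AVG(qty), 2)=2.75
  pending: ids {9, 25, 32, 33} → ROUND(AVG(qty), 2)=8
  shipped: ids {10, 15, 30} → ROUND(AVG(qty), 2)=8.67

pending | 8 ; shipped | 8.67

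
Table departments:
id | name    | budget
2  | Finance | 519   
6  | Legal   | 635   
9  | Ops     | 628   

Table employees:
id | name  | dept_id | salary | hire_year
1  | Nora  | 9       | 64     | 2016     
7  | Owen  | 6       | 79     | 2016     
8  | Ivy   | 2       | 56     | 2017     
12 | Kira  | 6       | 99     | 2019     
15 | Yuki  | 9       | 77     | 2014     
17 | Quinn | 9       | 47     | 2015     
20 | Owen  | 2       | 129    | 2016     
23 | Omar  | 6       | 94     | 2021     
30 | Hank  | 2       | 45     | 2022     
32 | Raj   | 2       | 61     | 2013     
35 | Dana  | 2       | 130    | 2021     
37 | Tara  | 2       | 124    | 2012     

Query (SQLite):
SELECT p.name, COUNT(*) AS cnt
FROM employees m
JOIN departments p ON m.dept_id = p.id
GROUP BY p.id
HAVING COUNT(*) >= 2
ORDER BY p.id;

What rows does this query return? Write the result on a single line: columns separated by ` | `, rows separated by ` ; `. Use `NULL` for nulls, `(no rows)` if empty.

Join each employees row to its departments via dept_id.
Group joined rows by departments.id; compute COUNT(*) per group.
HAVING: keep groups with count ≥ 2.
  2: ids {8, 20, 30, 32, 35, 37} → COUNT(*)=6
  6: ids {7, 12, 23} → COUNT(*)=3
  9: ids {1, 15, 17} → COUNT(*)=3

Finance | 6 ; Legal | 3 ; Ops | 3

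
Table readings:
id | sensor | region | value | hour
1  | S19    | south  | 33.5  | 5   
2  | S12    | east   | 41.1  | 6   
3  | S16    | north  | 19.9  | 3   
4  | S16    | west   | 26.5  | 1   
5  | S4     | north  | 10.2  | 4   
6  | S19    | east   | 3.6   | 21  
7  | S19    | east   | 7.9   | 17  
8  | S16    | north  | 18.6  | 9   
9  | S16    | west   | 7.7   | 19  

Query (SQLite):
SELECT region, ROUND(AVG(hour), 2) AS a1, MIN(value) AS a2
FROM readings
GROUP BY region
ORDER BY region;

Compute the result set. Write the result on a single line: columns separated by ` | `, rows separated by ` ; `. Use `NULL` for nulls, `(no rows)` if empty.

Group readings by region.
Per group compute: ROUND(AVG(hour), 2), MIN(value).
  east: ids {2, 6, 7} → ROUND(AVG(hour), 2)=14.67, MIN(value)=3.6
  north: ids {3, 5, 8} → ROUND(AVG(hour), 2)=5.33, MIN(value)=10.2
  south: ids {1} → ROUND(AVG(hour), 2)=5, MIN(value)=33.5
  west: ids {4, 9} → ROUND(AVG(hour), 2)=10, MIN(value)=7.7

east | 14.67 | 3.6 ; north | 5.33 | 10.2 ; south | 5 | 33.5 ; west | 10 | 7.7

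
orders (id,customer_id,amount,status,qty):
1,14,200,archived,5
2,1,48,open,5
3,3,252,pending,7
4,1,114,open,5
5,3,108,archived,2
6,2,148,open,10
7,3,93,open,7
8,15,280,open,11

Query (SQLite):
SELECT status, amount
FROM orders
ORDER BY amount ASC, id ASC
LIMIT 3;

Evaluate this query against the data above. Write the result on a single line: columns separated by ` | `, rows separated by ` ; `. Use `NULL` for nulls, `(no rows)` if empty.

Sort by amount asc, tiebreak id asc: (48, id=2), (93, id=7), (108, id=5), (114, id=4), (148, id=6), (200, id=1) …. Take first 3.

open | 48 ; open | 93 ; archived | 108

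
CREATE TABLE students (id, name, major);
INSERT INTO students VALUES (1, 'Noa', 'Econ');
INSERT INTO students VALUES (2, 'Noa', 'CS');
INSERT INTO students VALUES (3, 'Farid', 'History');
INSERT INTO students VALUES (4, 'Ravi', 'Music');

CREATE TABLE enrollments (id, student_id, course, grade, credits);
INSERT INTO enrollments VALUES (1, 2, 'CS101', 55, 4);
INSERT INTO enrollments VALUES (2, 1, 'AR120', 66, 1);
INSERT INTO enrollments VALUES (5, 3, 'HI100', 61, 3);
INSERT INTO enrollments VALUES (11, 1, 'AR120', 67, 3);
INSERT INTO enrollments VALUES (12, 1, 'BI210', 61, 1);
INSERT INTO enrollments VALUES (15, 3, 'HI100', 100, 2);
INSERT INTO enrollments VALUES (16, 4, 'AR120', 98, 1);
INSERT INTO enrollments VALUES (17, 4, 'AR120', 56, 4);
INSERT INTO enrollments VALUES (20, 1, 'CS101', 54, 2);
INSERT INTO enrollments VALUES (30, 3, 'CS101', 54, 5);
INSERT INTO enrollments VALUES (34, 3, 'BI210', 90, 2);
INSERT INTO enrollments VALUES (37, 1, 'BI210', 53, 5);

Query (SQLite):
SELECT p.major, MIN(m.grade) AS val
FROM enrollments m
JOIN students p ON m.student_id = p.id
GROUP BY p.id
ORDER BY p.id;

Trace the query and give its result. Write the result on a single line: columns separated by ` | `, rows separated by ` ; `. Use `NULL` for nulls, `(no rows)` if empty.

Econ | 53 ; CS | 55 ; History | 54 ; Music | 56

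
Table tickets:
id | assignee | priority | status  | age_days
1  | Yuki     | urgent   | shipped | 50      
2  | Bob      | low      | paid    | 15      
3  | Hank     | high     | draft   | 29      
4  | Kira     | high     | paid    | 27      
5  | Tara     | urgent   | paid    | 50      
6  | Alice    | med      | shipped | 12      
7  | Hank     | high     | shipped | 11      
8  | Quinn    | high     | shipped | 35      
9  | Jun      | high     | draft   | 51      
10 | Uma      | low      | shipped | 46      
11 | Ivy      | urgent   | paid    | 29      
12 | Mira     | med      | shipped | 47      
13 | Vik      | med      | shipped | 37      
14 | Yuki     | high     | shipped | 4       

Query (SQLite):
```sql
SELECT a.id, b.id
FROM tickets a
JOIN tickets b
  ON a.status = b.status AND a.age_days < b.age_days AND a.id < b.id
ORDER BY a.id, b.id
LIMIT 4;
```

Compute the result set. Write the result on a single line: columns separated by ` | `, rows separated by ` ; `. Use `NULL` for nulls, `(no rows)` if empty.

2 | 4 ; 2 | 5 ; 2 | 11 ; 3 | 9

Pairs (a,b) with same status, a.age_days < b.age_days, a.id < b.id.
status groups: draft:{3,9} paid:{2,4,5,11} shipped:{1,6,7,8,10,12,13,14}
Ordered by (a.id, b.id); first 4.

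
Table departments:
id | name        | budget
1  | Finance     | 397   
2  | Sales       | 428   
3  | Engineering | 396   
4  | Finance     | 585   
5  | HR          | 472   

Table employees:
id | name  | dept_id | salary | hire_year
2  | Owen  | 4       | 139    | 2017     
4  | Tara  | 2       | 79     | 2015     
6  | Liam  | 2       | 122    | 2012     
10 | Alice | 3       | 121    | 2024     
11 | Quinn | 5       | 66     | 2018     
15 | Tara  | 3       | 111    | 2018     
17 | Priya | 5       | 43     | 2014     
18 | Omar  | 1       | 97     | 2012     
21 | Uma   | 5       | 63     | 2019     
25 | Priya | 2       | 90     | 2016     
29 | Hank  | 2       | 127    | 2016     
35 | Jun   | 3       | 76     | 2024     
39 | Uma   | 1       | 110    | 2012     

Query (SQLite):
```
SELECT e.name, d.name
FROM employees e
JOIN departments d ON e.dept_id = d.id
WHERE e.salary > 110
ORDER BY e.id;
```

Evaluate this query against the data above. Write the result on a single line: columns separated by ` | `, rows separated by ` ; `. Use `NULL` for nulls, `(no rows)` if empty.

Each employees row matches the departments row where dept_id = departments.id.
Then keep rows with e.salary > 110.

Owen | Finance ; Liam | Sales ; Alice | Engineering ; Tara | Engineering ; Hank | Sales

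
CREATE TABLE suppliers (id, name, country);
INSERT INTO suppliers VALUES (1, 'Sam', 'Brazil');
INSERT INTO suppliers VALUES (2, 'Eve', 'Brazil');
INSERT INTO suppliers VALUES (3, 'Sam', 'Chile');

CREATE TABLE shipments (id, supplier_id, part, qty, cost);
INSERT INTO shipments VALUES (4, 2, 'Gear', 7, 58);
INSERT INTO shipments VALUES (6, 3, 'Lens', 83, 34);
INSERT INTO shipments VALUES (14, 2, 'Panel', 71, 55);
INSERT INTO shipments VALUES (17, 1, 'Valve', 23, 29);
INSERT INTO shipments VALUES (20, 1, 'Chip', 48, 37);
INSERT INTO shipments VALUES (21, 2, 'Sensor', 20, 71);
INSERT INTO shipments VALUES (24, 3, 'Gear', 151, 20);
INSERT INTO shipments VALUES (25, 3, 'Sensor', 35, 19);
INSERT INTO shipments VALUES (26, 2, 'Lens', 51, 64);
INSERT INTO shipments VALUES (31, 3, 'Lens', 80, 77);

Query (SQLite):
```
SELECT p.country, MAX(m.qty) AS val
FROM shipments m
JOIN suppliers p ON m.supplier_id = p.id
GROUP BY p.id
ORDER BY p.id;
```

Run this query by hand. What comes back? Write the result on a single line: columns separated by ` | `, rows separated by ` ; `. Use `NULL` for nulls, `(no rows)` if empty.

Brazil | 48 ; Brazil | 71 ; Chile | 151

Join each shipments row to its suppliers via supplier_id.
Group joined rows by suppliers.id; compute MAX(m.qty) per group.
  1: ids {17, 20} → MAX(m.qty)=48
  2: ids {4, 14, 21, 26} → MAX(m.qty)=71
  3: ids {6, 24, 25, 31} → MAX(m.qty)=151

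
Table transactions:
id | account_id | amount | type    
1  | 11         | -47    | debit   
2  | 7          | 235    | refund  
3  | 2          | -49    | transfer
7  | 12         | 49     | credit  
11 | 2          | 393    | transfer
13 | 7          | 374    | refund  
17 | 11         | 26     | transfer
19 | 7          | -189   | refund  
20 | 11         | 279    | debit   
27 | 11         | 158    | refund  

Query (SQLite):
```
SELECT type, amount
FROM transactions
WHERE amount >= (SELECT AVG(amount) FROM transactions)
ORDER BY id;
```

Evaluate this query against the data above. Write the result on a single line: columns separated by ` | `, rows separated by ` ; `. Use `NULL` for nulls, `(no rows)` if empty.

Scalar subquery: AVG(amount) over all transactions rows = 122.9.
Keep rows where amount >= that value.

refund | 235 ; transfer | 393 ; refund | 374 ; debit | 279 ; refund | 158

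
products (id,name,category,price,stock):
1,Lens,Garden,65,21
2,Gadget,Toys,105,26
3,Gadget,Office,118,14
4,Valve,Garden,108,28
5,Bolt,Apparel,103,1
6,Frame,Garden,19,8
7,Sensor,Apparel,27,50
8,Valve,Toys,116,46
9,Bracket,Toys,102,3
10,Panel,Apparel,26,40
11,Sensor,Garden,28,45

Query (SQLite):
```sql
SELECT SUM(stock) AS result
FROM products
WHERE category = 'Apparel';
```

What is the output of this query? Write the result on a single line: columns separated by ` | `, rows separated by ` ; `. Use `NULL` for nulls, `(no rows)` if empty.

Rows where category='Apparel' → stock values: [1, 50, 40].
SUM of non-NULL values = 91.

91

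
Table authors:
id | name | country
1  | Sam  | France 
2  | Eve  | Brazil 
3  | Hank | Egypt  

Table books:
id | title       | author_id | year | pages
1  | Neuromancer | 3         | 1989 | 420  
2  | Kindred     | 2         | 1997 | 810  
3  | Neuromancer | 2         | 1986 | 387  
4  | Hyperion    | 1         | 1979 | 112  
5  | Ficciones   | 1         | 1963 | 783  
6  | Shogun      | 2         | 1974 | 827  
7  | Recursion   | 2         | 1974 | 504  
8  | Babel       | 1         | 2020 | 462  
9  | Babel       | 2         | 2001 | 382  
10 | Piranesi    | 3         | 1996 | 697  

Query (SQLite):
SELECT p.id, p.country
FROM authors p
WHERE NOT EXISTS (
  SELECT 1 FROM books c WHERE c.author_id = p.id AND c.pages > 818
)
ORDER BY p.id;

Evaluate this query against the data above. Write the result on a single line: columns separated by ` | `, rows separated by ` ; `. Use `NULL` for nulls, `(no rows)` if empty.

1 | France ; 3 | Egypt

For each authors row, check whether any books with matching author_id has pages > 818.
Keep rows where that is false.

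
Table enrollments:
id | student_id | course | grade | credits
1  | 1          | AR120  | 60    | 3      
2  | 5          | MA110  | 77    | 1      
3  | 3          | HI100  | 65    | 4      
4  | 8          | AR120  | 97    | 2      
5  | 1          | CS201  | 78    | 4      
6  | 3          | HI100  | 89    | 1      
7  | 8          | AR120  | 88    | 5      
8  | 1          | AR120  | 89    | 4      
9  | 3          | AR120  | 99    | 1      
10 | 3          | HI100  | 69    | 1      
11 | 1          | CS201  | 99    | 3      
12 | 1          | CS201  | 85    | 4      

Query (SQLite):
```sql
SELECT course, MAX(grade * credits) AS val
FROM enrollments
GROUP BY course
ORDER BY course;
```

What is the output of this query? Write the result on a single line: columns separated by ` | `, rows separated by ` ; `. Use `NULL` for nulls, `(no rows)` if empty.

For each row compute grade * credits.
Group by course; take MAX of the expression per group.
  AR120: ids {1, 4, 7, 8, 9} → MAX(grade * credits)=440
  CS201: ids {5, 11, 12} → MAX(grade * credits)=340
  HI100: ids {3, 6, 10} → MAX(grade * credits)=260
  MA110: ids {2} → MAX(grade * credits)=77

AR120 | 440 ; CS201 | 340 ; HI100 | 260 ; MA110 | 77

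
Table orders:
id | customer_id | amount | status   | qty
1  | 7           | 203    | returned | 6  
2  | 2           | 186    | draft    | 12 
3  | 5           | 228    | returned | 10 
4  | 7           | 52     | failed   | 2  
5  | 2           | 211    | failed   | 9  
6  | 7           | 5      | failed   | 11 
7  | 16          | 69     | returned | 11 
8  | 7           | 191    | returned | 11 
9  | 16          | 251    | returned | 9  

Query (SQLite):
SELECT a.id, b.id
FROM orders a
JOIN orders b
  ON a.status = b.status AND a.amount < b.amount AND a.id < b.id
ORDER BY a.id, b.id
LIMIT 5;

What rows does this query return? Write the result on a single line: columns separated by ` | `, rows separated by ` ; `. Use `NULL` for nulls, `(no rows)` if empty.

1 | 3 ; 1 | 9 ; 3 | 9 ; 4 | 5 ; 7 | 8

Pairs (a,b) with same status, a.amount < b.amount, a.id < b.id.
status groups: draft:{2} failed:{4,5,6} returned:{1,3,7,8,9}
Ordered by (a.id, b.id); first 5.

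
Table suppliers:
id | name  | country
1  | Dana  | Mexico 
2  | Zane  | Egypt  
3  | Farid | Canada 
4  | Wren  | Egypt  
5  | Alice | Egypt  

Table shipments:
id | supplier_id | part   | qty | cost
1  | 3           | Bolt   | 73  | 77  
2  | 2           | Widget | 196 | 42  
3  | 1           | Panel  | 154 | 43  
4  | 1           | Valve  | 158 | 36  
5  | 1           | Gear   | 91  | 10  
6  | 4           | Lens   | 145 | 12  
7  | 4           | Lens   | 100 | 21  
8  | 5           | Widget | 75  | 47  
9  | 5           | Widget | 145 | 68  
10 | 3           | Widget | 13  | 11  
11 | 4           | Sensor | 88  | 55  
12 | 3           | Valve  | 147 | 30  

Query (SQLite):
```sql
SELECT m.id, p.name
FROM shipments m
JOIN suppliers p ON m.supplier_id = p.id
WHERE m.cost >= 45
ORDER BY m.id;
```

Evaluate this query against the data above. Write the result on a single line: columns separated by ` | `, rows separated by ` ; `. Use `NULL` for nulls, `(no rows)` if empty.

Each shipments row matches the suppliers row where supplier_id = suppliers.id.
Then keep rows with m.cost >= 45.

1 | Farid ; 8 | Alice ; 9 | Alice ; 11 | Wren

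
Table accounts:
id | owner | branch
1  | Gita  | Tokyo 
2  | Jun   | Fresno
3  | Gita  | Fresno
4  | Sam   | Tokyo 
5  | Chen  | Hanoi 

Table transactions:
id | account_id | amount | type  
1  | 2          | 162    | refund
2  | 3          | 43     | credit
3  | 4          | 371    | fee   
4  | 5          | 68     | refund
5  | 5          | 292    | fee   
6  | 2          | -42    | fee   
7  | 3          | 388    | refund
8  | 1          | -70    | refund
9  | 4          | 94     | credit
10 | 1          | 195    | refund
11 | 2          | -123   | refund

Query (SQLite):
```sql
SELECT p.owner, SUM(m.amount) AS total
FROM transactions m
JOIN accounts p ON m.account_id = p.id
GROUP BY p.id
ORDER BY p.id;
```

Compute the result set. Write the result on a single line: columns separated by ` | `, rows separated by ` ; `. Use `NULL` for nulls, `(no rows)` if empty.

Join each transactions row to its accounts via account_id.
Group joined rows by accounts.id; compute SUM(m.amount) per group.
  1: ids {8, 10} → SUM(m.amount)=125
  2: ids {1, 6, 11} → SUM(m.amount)=-3
  3: ids {2, 7} → SUM(m.amount)=431
  4: ids {3, 9} → SUM(m.amount)=465
  5: ids {4, 5} → SUM(m.amount)=360

Gita | 125 ; Jun | -3 ; Gita | 431 ; Sam | 465 ; Chen | 360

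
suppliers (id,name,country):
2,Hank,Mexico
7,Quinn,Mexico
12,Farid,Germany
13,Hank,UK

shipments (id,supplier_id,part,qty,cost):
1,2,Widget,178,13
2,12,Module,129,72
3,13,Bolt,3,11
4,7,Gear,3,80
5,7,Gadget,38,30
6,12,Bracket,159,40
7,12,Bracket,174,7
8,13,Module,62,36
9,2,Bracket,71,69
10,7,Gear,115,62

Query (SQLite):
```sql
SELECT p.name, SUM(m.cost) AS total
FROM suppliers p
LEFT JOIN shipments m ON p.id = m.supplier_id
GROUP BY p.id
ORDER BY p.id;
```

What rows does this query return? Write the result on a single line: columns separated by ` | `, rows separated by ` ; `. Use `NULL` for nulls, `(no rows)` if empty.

LEFT JOIN keeps every suppliers row; unmatched ones get NULL for shipments columns.
Group by suppliers.id and compute SUM(m.cost). SUM over an all-NULL group is NULL.
  2: ids {1, 9} → SUM(m.cost)=82
  7: ids {4, 5, 10} → SUM(m.cost)=172
  12: ids {2, 6, 7} → SUM(m.cost)=119
  13: ids {3, 8} → SUM(m.cost)=47

Hank | 82 ; Quinn | 172 ; Farid | 119 ; Hank | 47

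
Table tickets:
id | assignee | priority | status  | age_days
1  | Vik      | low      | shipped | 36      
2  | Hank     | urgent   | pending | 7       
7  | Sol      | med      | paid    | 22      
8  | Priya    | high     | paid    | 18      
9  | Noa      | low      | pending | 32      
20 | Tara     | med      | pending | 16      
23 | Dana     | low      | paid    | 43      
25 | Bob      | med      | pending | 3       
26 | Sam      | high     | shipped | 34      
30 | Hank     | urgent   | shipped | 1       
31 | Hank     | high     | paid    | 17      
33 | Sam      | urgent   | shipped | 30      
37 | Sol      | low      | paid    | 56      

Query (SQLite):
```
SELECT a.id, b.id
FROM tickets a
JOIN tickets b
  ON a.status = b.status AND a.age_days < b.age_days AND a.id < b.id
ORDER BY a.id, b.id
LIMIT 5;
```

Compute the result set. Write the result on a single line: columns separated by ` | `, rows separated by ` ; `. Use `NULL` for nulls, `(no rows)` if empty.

2 | 9 ; 2 | 20 ; 7 | 23 ; 7 | 37 ; 8 | 23

Pairs (a,b) with same status, a.age_days < b.age_days, a.id < b.id.
status groups: paid:{7,8,23,31,37} pending:{2,9,20,25} shipped:{1,26,30,33}
Ordered by (a.id, b.id); first 5.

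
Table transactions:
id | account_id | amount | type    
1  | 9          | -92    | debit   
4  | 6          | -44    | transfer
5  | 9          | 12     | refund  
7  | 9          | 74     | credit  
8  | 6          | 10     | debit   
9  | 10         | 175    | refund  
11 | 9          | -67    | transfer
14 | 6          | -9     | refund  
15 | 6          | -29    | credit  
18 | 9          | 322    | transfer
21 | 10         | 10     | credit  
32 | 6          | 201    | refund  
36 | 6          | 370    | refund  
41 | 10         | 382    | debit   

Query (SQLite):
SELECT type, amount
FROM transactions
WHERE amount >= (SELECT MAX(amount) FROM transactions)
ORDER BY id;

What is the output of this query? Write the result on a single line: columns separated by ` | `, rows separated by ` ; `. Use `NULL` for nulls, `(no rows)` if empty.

debit | 382

Scalar subquery: MAX(amount) over all transactions rows = 382.
Keep rows where amount >= that value.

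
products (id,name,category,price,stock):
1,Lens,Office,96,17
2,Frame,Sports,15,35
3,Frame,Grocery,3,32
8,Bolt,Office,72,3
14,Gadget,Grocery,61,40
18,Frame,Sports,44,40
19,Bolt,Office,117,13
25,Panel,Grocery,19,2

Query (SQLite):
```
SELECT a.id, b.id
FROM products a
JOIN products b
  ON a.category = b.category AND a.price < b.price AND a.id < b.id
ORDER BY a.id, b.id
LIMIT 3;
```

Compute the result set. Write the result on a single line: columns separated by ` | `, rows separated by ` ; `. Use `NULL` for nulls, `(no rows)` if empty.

1 | 19 ; 2 | 18 ; 3 | 14

Pairs (a,b) with same category, a.price < b.price, a.id < b.id.
category groups: Grocery:{3,14,25} Office:{1,8,19} Sports:{2,18}
Ordered by (a.id, b.id); first 3.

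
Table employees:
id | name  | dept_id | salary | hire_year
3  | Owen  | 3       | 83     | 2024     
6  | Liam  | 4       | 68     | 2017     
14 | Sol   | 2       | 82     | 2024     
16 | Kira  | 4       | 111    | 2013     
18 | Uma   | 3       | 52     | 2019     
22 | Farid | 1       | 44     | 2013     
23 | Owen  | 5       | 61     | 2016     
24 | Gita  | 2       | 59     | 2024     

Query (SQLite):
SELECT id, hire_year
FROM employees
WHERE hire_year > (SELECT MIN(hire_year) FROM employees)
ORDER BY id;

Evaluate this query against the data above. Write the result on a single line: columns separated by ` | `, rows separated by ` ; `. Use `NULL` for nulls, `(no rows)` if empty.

3 | 2024 ; 6 | 2017 ; 14 | 2024 ; 18 | 2019 ; 23 | 2016 ; 24 | 2024

Scalar subquery: MIN(hire_year) over all employees rows = 2013.
Keep rows where hire_year > that value.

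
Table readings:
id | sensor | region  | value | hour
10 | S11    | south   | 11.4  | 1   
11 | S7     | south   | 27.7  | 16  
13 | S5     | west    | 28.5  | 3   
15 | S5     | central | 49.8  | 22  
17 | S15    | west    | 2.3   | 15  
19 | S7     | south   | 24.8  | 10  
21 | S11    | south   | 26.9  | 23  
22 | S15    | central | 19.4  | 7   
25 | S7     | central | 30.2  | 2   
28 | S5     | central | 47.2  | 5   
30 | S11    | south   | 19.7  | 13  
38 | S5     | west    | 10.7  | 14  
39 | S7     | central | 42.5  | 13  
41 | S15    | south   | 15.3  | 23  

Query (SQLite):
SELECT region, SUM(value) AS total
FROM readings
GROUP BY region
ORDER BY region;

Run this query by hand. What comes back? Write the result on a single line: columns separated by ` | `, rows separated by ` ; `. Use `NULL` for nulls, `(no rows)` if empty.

Partition readings by region; compute SUM(value) within each group.
  central: ids {15, 22, 25, 28, 39} → SUM(value)=189.1
  south: ids {10, 11, 19, 21, 30, 41} → SUM(value)=125.8
  west: ids {13, 17, 38} → SUM(value)=41.5

central | 189.1 ; south | 125.8 ; west | 41.5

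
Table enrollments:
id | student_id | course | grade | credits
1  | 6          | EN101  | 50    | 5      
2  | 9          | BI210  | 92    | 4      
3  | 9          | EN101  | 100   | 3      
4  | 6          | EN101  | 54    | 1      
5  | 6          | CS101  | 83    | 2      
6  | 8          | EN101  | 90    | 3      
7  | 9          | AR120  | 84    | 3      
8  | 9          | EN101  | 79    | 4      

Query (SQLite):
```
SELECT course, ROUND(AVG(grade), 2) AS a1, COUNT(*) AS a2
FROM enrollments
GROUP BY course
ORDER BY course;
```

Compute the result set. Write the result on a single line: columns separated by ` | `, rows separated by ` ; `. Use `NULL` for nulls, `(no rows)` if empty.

Group enrollments by course.
Per group compute: ROUND(AVG(grade), 2), COUNT(*).
  AR120: ids {7} → ROUND(AVG(grade), 2)=84, COUNT(*)=1
  BI210: ids {2} → ROUND(AVG(grade), 2)=92, COUNT(*)=1
  CS101: ids {5} → ROUND(AVG(grade), 2)=83, COUNT(*)=1
  EN101: ids {1, 3, 4, 6, 8} → ROUND(AVG(grade), 2)=74.6, COUNT(*)=5

AR120 | 84 | 1 ; BI210 | 92 | 1 ; CS101 | 83 | 1 ; EN101 | 74.6 | 5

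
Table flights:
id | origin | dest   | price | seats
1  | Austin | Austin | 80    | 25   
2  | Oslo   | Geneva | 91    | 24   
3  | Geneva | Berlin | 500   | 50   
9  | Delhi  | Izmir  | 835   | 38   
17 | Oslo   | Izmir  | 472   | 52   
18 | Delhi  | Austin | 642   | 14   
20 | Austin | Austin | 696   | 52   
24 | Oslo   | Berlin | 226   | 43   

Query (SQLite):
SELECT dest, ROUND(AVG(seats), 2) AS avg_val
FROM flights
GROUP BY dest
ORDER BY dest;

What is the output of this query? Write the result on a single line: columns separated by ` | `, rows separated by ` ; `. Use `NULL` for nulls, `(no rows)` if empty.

Austin | 30.33 ; Berlin | 46.5 ; Geneva | 24 ; Izmir | 45

Partition flights by dest; compute ROUND(AVG(seats), 2) within each group.
  Austin: ids {1, 18, 20} → ROUND(AVG(seats), 2)=30.33
  Berlin: ids {3, 24} → ROUND(AVG(seats), 2)=46.5
  Geneva: ids {2} → ROUND(AVG(seats), 2)=24
  Izmir: ids {9, 17} → ROUND(AVG(seats), 2)=45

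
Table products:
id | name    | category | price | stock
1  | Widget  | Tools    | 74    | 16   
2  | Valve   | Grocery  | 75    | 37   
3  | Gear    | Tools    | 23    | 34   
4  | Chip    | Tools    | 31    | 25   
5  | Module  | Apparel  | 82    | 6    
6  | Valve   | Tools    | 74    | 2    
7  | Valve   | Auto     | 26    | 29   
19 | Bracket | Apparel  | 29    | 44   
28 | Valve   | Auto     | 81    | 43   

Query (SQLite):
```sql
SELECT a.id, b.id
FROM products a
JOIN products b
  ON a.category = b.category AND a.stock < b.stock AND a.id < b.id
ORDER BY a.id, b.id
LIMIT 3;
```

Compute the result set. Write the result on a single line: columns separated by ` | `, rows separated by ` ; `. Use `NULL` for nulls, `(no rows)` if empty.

1 | 3 ; 1 | 4 ; 5 | 19

Pairs (a,b) with same category, a.stock < b.stock, a.id < b.id.
category groups: Apparel:{5,19} Auto:{7,28} Grocery:{2} Tools:{1,3,4,6}
Ordered by (a.id, b.id); first 3.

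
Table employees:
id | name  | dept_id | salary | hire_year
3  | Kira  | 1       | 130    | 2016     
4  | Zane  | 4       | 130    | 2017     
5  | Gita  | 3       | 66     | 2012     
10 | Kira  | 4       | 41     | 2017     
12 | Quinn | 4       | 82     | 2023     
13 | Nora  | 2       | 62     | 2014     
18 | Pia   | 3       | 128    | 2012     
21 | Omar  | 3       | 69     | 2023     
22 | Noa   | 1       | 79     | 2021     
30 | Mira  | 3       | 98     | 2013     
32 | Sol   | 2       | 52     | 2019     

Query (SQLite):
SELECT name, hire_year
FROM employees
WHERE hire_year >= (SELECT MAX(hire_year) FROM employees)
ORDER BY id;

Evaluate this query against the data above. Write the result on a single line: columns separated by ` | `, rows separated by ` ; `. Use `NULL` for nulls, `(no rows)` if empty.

Scalar subquery: MAX(hire_year) over all employees rows = 2023.
Keep rows where hire_year >= that value.

Quinn | 2023 ; Omar | 2023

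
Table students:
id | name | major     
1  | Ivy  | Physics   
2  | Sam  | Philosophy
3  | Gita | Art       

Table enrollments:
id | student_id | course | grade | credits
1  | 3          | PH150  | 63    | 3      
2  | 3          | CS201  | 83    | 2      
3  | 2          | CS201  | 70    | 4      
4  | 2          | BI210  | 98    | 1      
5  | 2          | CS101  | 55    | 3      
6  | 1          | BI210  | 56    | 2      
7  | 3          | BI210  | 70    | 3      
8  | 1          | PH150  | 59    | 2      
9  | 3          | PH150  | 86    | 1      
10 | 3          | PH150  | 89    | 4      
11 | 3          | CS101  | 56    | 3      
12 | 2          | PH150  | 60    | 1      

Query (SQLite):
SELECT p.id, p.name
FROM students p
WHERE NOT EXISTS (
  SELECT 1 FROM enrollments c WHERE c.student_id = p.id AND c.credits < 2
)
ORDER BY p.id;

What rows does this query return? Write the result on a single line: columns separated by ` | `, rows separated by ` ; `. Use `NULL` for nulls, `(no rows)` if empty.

1 | Ivy

For each students row, check whether any enrollments with matching student_id has credits < 2.
Keep rows where that is false.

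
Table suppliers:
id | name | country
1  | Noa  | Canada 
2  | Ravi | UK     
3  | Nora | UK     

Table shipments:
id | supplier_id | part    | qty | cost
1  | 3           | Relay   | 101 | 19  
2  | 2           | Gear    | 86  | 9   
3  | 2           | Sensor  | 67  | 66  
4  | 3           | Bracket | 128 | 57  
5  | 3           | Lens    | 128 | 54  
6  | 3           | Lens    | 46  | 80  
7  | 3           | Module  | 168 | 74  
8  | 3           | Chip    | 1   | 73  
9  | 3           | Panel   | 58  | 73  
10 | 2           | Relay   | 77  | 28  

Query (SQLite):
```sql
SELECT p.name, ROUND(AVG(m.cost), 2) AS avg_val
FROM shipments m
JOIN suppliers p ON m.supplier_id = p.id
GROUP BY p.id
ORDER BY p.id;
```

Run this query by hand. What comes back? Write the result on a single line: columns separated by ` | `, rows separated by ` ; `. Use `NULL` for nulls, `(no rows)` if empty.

Join each shipments row to its suppliers via supplier_id.
Group joined rows by suppliers.id; compute ROUND(AVG(m.cost), 2) per group.
  2: ids {2, 3, 10} → ROUND(AVG(m.cost), 2)=34.33
  3: ids {1, 4, 5, 6, 7, 8, 9} → ROUND(AVG(m.cost), 2)=61.43

Ravi | 34.33 ; Nora | 61.43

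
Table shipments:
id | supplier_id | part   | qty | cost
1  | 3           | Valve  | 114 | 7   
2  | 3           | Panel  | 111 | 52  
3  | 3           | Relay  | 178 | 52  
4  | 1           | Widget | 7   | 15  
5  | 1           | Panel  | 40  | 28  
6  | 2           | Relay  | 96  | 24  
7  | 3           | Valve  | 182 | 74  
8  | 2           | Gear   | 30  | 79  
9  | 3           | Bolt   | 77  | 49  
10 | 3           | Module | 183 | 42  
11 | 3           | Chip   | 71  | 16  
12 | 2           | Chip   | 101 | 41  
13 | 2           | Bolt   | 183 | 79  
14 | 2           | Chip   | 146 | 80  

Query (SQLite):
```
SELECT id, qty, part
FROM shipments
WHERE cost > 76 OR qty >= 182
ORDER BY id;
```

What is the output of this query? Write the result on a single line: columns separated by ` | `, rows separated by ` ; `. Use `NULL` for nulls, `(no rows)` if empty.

cost > 76: ids {8, 13, 14}
qty >= 182: ids {7, 10, 13}
Combine with OR.

7 | 182 | Valve ; 8 | 30 | Gear ; 10 | 183 | Module ; 13 | 183 | Bolt ; 14 | 146 | Chip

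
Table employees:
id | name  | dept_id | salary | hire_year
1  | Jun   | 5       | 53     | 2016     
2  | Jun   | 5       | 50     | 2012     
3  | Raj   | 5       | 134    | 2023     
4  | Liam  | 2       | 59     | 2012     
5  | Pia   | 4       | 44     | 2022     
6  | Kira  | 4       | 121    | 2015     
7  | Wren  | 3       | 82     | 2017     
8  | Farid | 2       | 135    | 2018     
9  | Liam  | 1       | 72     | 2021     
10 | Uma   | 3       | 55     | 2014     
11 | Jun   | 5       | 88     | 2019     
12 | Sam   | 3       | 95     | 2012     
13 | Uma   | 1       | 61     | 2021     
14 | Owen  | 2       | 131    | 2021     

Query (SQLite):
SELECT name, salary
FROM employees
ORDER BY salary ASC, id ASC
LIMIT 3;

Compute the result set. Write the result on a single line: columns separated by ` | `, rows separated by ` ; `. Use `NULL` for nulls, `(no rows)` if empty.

Pia | 44 ; Jun | 50 ; Jun | 53

Sort by salary asc, tiebreak id asc: (44, id=5), (50, id=2), (53, id=1), (55, id=10), (59, id=4), (61, id=13) …. Take first 3.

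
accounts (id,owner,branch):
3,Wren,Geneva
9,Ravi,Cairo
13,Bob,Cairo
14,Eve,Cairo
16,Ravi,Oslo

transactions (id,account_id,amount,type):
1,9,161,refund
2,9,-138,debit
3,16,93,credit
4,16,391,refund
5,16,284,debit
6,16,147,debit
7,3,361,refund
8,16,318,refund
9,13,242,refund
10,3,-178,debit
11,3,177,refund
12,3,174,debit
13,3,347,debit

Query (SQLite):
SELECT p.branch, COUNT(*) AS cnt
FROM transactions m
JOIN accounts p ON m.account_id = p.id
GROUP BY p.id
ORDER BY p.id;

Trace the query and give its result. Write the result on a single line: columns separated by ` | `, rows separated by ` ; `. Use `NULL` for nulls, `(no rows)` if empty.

Join each transactions row to its accounts via account_id.
Group joined rows by accounts.id; compute COUNT(*) per group.
  3: ids {7, 10, 11, 12, 13} → COUNT(*)=5
  9: ids {1, 2} → COUNT(*)=2
  13: ids {9} → COUNT(*)=1
  16: ids {3, 4, 5, 6, 8} → COUNT(*)=5

Geneva | 5 ; Cairo | 2 ; Cairo | 1 ; Oslo | 5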